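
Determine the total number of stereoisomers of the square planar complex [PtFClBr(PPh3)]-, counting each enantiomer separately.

3

A square has two trans pairs of vertices; adjacent vertices are cis.
There are 3 geometric isomers: (Br/F trans, Cl/PPh3 trans); (Br/PPh3 trans, Cl/F trans); (Br/Cl trans, F/PPh3 trans).
Each arrangement has an internal mirror plane or centre of symmetry, so none is chiral.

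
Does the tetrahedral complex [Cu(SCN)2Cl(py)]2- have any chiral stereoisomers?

All four vertices of a tetrahedron are equivalent and mutually adjacent, so cis/trans isomerism cannot arise.
Only one geometric arrangement is possible.

no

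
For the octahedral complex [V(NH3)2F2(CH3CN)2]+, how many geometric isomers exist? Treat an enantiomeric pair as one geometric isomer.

5

An octahedron has six vertices in three trans pairs; every non-trans pair is cis.
There are 5 geometric isomers: NH3 trans, F trans, CH3CN trans; NH3 cis, F cis, CH3CN trans; NH3 trans, F cis, CH3CN cis; NH3 cis, F cis, CH3CN cis (chiral); NH3 cis, F trans, CH3CN cis.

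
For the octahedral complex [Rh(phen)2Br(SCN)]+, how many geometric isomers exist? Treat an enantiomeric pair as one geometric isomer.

2

An octahedron has six vertices in three trans pairs; every non-trans pair is cis.
Each phen is bidentate and must span two cis positions.
There are 2 geometric isomers: Br and SCN mutually trans; Br and SCN mutually cis (chiral).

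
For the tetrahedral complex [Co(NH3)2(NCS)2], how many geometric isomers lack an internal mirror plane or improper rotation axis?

0

All four vertices of a tetrahedron are equivalent and mutually adjacent, so cis/trans isomerism cannot arise.
Only one geometric arrangement is possible.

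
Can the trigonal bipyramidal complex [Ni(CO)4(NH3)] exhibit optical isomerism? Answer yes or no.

no

There are 2 geometric isomers: NH3 equatorial; NH3 axial.
Each arrangement has an internal mirror plane or centre of symmetry, so none is chiral.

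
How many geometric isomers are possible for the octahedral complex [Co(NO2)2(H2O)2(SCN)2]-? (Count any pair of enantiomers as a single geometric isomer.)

In an octahedral complex each vertex has one trans partner and four cis neighbours.
There are 5 geometric isomers: NO2 trans, H2O trans, SCN trans; NO2 cis, H2O trans, SCN cis; NO2 cis, H2O cis, SCN trans; NO2 cis, H2O cis, SCN cis (chiral); NO2 trans, H2O cis, SCN cis.

5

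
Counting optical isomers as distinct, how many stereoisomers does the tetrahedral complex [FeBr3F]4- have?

All four vertices of a tetrahedron are equivalent and mutually adjacent, so cis/trans isomerism cannot arise.
Only one geometric arrangement is possible.

1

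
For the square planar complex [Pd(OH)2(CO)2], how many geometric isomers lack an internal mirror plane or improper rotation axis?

0

In a square planar complex each vertex has one trans partner and two cis neighbours.
There are 2 geometric isomers: OH cis; OH trans.
Each arrangement has an internal mirror plane or centre of symmetry, so none is chiral.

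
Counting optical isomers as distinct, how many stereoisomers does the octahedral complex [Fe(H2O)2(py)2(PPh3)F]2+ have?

8

Systematic placement gives 6 geometric isomers: H2O cis, py trans; H2O cis, py cis (3 arrangements, 2 chiral); H2O trans, py trans; H2O trans, py cis.
Of these, 2 lack any improper symmetry element and so occur as enantiomeric pairs, giving 6 + 2 = 8 stereoisomers in total.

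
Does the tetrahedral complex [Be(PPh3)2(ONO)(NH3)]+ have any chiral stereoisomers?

In a tetrahedral complex all four positions are equivalent and every pair of ligands is adjacent — there is no cis/trans distinction.
Only one geometric arrangement is possible.

no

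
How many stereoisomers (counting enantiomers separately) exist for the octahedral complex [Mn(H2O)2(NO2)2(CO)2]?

6

In an octahedral complex each vertex has one trans partner and four cis neighbours.
Working through the distinct placements yields 5 geometric isomers: H2O trans, NO2 trans, CO trans; H2O cis, NO2 cis, CO trans; H2O cis, NO2 trans, CO cis; H2O cis, NO2 cis, CO cis (chiral); H2O trans, NO2 cis, CO cis.
One of these lacks any improper symmetry element and so occurs as an enantiomeric pair, giving 5 + 1 = 6 stereoisomers in total.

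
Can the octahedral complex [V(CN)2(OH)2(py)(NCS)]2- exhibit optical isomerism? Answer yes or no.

An octahedron has six vertices in three trans pairs; every non-trans pair is cis.
Systematic placement gives 6 geometric isomers: CN trans, OH cis; CN trans, OH trans; CN cis, OH cis (3 arrangements, 2 chiral); CN cis, OH trans.
Of these, 2 lack any improper symmetry element and so occur as enantiomeric pairs, giving 6 + 2 = 8 stereoisomers in total.

yes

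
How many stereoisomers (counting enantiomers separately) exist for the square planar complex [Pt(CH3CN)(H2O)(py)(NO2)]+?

3

A square has two trans pairs of vertices; adjacent vertices are cis.
There are 3 geometric isomers: (CH3CN/NO2 trans, H2O/py trans); (CH3CN/py trans, H2O/NO2 trans); (CH3CN/H2O trans, NO2/py trans).
Each arrangement has an internal mirror plane or centre of symmetry, so none is chiral.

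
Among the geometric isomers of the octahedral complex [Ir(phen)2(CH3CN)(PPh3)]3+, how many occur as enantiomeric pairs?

Each phen is bidentate and must span two cis positions.
Working through the distinct placements yields 2 geometric isomers: CH3CN and PPh3 mutually trans; CH3CN and PPh3 mutually cis (chiral).
One of these lacks any improper symmetry element and so occurs as an enantiomeric pair, giving 2 + 1 = 3 stereoisomers in total.

1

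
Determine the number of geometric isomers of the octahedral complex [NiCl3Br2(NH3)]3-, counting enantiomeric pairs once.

3

The distinct arrangements are (3 in all): Cl mer, Br trans; Cl fac, Br cis; Cl mer, Br cis.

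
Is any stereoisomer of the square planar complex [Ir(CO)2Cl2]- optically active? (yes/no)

In a square planar complex each vertex has one trans partner and two cis neighbours.
Working through the distinct placements yields 2 geometric isomers: CO cis; CO trans.
Each arrangement has an internal mirror plane or centre of symmetry, so none is chiral.

no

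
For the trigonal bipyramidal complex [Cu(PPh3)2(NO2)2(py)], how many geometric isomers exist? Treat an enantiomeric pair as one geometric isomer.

5

Systematic enumeration (placing each ligand type in turn and discarding arrangements equivalent by rotation or reflection) gives 5 geometric isomers.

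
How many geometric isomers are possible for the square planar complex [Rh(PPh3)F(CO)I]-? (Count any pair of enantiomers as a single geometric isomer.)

In a square planar complex each vertex has one trans partner and two cis neighbours.
There are 3 geometric isomers: (CO/I trans, F/PPh3 trans); (CO/PPh3 trans, F/I trans); (CO/F trans, I/PPh3 trans).

3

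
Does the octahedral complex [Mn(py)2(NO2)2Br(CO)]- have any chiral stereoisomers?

An octahedron has six vertices in three trans pairs; every non-trans pair is cis.
The distinct arrangements are (6 in all): py trans, NO2 trans; py cis, NO2 cis (3 arrangements, 2 chiral); py trans, NO2 cis; py cis, NO2 trans.
Of these, 2 lack any improper symmetry element and so occur as enantiomeric pairs, giving 6 + 2 = 8 stereoisomers in total.

yes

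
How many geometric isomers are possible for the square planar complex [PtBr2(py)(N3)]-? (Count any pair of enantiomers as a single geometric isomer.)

A square has two trans pairs of vertices; adjacent vertices are cis.
There are 2 geometric isomers: Br cis; Br trans.

2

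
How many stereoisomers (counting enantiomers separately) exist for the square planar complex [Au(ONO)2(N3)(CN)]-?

2

A square has two trans pairs of vertices; adjacent vertices are cis.
The distinct arrangements are (2 in all): ONO cis; ONO trans.
Each arrangement has an internal mirror plane or centre of symmetry, so none is chiral.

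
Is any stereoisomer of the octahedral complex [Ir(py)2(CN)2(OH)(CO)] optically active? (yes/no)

Working through the distinct placements yields 6 geometric isomers: py trans, CN trans; py cis, CN trans; py trans, CN cis; py cis, CN cis (3 arrangements, 2 chiral).
Of these, 2 lack any improper symmetry element and so occur as enantiomeric pairs, giving 6 + 2 = 8 stereoisomers in total.

yes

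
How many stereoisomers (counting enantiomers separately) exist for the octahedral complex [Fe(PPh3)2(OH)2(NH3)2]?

6

The six octahedral sites form three mutually perpendicular trans pairs.
There are 5 geometric isomers: PPh3 trans, OH trans, NH3 trans; PPh3 cis, OH cis, NH3 trans; PPh3 trans, OH cis, NH3 cis; PPh3 cis, OH cis, NH3 cis (chiral); PPh3 cis, OH trans, NH3 cis.
One of these lacks any improper symmetry element and so occurs as an enantiomeric pair, giving 5 + 1 = 6 stereoisomers in total.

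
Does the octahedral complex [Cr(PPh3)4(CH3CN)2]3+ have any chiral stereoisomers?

Working through the distinct placements yields 2 geometric isomers: CH3CN trans; CH3CN cis.
Each arrangement has an internal mirror plane or centre of symmetry, so none is chiral.

no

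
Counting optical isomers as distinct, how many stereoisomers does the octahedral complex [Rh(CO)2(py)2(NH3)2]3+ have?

The distinct arrangements are (5 in all): CO trans, py trans, NH3 trans; CO trans, py cis, NH3 cis; CO cis, py trans, NH3 cis; CO cis, py cis, NH3 cis (chiral); CO cis, py cis, NH3 trans.
One of these lacks any improper symmetry element and so occurs as an enantiomeric pair, giving 5 + 1 = 6 stereoisomers in total.

6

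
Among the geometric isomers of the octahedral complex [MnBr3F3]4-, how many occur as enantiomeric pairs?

There are 2 geometric isomers: Br mer; Br fac.
Each arrangement has an internal mirror plane or centre of symmetry, so none is chiral.

0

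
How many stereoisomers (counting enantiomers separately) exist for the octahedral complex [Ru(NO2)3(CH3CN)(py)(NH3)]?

5

The six octahedral sites form three mutually perpendicular trans pairs.
Systematic placement gives 4 geometric isomers: NO2 mer (3 arrangements); NO2 fac (chiral).
One of these lacks any improper symmetry element and so occurs as an enantiomeric pair, giving 4 + 1 = 5 stereoisomers in total.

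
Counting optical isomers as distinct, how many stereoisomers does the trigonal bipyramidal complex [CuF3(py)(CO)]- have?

4

A trigonal bipyramid has two axial and three equatorial sites, which are chemically inequivalent.
Working through the distinct placements yields 4 geometric isomers: py equatorial, CO axial; py axial, CO axial; py equatorial, CO equatorial; py axial, CO equatorial.
Each arrangement has an internal mirror plane or centre of symmetry, so none is chiral.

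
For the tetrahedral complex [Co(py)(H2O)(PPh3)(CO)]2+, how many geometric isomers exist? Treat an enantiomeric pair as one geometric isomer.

1

All four vertices of a tetrahedron are equivalent and mutually adjacent, so cis/trans isomerism cannot arise.
Only one geometric arrangement is possible; it has no improper symmetry element, so it exists as a pair of enantiomers (2 stereoisomers).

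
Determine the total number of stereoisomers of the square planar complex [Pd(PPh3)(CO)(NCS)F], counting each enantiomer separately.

A square has two trans pairs of vertices; adjacent vertices are cis.
The distinct arrangements are (3 in all): (CO/NCS trans, F/PPh3 trans); (CO/PPh3 trans, F/NCS trans); (CO/F trans, NCS/PPh3 trans).
Each arrangement has an internal mirror plane or centre of symmetry, so none is chiral.

3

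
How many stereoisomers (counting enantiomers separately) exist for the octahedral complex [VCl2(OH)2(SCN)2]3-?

The distinct arrangements are (5 in all): Cl trans, OH trans, SCN trans; Cl trans, OH cis, SCN cis; Cl cis, OH cis, SCN trans; Cl cis, OH cis, SCN cis (chiral); Cl cis, OH trans, SCN cis.
One of these lacks any improper symmetry element and so occurs as an enantiomeric pair, giving 5 + 1 = 6 stereoisomers in total.

6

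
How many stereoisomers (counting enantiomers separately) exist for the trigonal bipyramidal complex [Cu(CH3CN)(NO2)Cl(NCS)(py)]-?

20

Placing the ligands in turn and identifying arrangements related by rotation or reflection leaves 10 distinct geometric isomers.
Of these, 10 lack any improper symmetry element and so occur as enantiomeric pairs, giving 10 + 10 = 20 stereoisomers in total.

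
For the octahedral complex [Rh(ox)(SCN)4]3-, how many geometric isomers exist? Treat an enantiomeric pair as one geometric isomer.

1

Each ox is bidentate and must span two cis positions.
Only one geometric arrangement is possible.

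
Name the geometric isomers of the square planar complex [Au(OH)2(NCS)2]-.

A square has two trans pairs of vertices; adjacent vertices are cis.
There are 2 geometric isomers: OH cis; OH trans.

cis and trans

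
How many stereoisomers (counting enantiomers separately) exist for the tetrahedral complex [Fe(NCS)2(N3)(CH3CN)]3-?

All four vertices of a tetrahedron are equivalent and mutually adjacent, so cis/trans isomerism cannot arise.
Only one geometric arrangement is possible.

1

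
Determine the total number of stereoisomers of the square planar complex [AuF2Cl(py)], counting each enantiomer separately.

In a square planar complex each vertex has one trans partner and two cis neighbours.
There are 2 geometric isomers: F cis; F trans.
Each arrangement has an internal mirror plane or centre of symmetry, so none is chiral.

2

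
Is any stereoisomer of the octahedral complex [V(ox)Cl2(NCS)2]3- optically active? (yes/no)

An octahedron has six vertices in three trans pairs; every non-trans pair is cis.
Each ox is bidentate and must span two cis positions.
The distinct arrangements are (3 in all): Cl trans, NCS cis; Cl cis, NCS cis (chiral); Cl cis, NCS trans.
One of these lacks any improper symmetry element and so occurs as an enantiomeric pair, giving 3 + 1 = 4 stereoisomers in total.

yes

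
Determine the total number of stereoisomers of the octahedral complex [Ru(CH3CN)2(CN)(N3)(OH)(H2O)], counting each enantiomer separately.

15

Exhaustive case analysis gives 9 geometric isomers.
Of these, 6 lack any improper symmetry element and so occur as enantiomeric pairs, giving 9 + 6 = 15 stereoisomers in total.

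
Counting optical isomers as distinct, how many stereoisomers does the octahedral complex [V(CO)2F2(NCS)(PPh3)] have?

Working through the distinct placements yields 6 geometric isomers: CO trans, F trans; CO trans, F cis; CO cis, F cis (3 arrangements, 2 chiral); CO cis, F trans.
Of these, 2 lack any improper symmetry element and so occur as enantiomeric pairs, giving 6 + 2 = 8 stereoisomers in total.

8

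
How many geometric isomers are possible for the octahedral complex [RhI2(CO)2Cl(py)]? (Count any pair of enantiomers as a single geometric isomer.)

Systematic placement gives 6 geometric isomers: I cis, CO trans; I trans, CO trans; I cis, CO cis (3 arrangements, 2 chiral); I trans, CO cis.

6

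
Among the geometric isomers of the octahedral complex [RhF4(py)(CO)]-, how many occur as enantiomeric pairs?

0

The six octahedral sites form three mutually perpendicular trans pairs.
The distinct arrangements are (2 in all): py and CO mutually cis; py and CO mutually trans.
Each arrangement has an internal mirror plane or centre of symmetry, so none is chiral.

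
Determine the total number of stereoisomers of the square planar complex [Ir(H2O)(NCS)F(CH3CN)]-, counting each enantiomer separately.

3

In a square planar complex each vertex has one trans partner and two cis neighbours.
Systematic placement gives 3 geometric isomers: (CH3CN/H2O trans, F/NCS trans); (CH3CN/NCS trans, F/H2O trans); (CH3CN/F trans, H2O/NCS trans).
Each arrangement has an internal mirror plane or centre of symmetry, so none is chiral.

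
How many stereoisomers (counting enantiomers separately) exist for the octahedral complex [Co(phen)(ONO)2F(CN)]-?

In an octahedral complex each vertex has one trans partner and four cis neighbours.
Each phen is bidentate and must span two cis positions.
The distinct arrangements are (4 in all): ONO cis (3 arrangements, 2 chiral); ONO trans.
Of these, 2 lack any improper symmetry element and so occur as enantiomeric pairs, giving 4 + 2 = 6 stereoisomers in total.

6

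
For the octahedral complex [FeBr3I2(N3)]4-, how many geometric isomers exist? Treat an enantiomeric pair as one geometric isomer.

The six octahedral sites form three mutually perpendicular trans pairs.
Systematic placement gives 3 geometric isomers: Br mer, I cis; Br mer, I trans; Br fac, I cis.

3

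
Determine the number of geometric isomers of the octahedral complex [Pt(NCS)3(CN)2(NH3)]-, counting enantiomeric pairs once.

An octahedron has six vertices in three trans pairs; every non-trans pair is cis.
Working through the distinct placements yields 3 geometric isomers: NCS mer, CN trans; NCS fac, CN cis; NCS mer, CN cis.

3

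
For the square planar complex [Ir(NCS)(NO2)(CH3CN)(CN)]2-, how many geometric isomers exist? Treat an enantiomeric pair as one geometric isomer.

A square has two trans pairs of vertices; adjacent vertices are cis.
There are 3 geometric isomers: (CH3CN/NCS trans, CN/NO2 trans); (CH3CN/NO2 trans, CN/NCS trans); (CH3CN/CN trans, NCS/NO2 trans).

3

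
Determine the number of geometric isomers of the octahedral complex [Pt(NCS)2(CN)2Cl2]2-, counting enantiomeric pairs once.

5

The six octahedral sites form three mutually perpendicular trans pairs.
The distinct arrangements are (5 in all): NCS trans, CN trans, Cl trans; NCS cis, CN trans, Cl cis; NCS trans, CN cis, Cl cis; NCS cis, CN cis, Cl cis (chiral); NCS cis, CN cis, Cl trans.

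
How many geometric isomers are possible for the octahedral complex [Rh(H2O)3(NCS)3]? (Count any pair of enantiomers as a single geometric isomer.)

2

The six octahedral sites form three mutually perpendicular trans pairs.
The distinct arrangements are (2 in all): H2O mer; H2O fac.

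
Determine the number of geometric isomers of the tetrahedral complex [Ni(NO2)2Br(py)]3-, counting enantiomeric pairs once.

1

In a tetrahedral complex all four positions are equivalent and every pair of ligands is adjacent — there is no cis/trans distinction.
Only one geometric arrangement is possible.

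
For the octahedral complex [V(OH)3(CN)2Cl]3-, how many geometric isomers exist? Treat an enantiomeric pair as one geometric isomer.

3

In an octahedral complex each vertex has one trans partner and four cis neighbours.
Working through the distinct placements yields 3 geometric isomers: OH mer, CN trans; OH mer, CN cis; OH fac, CN cis.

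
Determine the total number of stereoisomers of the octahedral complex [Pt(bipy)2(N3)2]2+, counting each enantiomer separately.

Each bipy is bidentate and must span two cis positions.
Working through the distinct placements yields 2 geometric isomers: N3 trans; N3 cis (chiral).
One of these lacks any improper symmetry element and so occurs as an enantiomeric pair, giving 2 + 1 = 3 stereoisomers in total.

3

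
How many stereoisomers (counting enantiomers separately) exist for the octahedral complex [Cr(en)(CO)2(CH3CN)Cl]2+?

6

An octahedron has six vertices in three trans pairs; every non-trans pair is cis.
Each en is bidentate and must span two cis positions.
Working through the distinct placements yields 4 geometric isomers: CO cis (3 arrangements, 2 chiral); CO trans.
Of these, 2 lack any improper symmetry element and so occur as enantiomeric pairs, giving 4 + 2 = 6 stereoisomers in total.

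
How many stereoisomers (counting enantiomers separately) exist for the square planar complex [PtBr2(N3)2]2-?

In a square planar complex each vertex has one trans partner and two cis neighbours.
Systematic placement gives 2 geometric isomers: Br cis; Br trans.
Each arrangement has an internal mirror plane or centre of symmetry, so none is chiral.

2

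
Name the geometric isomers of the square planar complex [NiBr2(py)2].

There are 2 geometric isomers: Br cis; Br trans.

cis and trans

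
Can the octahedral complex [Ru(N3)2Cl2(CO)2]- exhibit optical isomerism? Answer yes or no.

yes

The six octahedral sites form three mutually perpendicular trans pairs.
There are 5 geometric isomers: N3 trans, Cl trans, CO trans; N3 cis, Cl cis, CO trans; N3 trans, Cl cis, CO cis; N3 cis, Cl cis, CO cis (chiral); N3 cis, Cl trans, CO cis.
One of these lacks any improper symmetry element and so occurs as an enantiomeric pair, giving 5 + 1 = 6 stereoisomers in total.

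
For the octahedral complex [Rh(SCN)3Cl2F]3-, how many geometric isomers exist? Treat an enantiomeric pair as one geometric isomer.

3

An octahedron has six vertices in three trans pairs; every non-trans pair is cis.
Working through the distinct placements yields 3 geometric isomers: SCN mer, Cl trans; SCN mer, Cl cis; SCN fac, Cl cis.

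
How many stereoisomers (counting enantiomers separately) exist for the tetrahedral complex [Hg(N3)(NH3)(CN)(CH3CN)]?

2

Only one geometric arrangement is possible; it has no improper symmetry element, so it exists as a pair of enantiomers (2 stereoisomers).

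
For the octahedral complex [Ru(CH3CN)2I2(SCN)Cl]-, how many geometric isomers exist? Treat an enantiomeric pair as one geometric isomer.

The six octahedral sites form three mutually perpendicular trans pairs.
Systematic placement gives 6 geometric isomers: CH3CN trans, I cis; CH3CN trans, I trans; CH3CN cis, I cis (3 arrangements, 2 chiral); CH3CN cis, I trans.

6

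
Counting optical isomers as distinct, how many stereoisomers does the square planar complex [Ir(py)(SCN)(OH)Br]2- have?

A square has two trans pairs of vertices; adjacent vertices are cis.
There are 3 geometric isomers: (Br/SCN trans, OH/py trans); (Br/py trans, OH/SCN trans); (Br/OH trans, SCN/py trans).
Each arrangement has an internal mirror plane or centre of symmetry, so none is chiral.

3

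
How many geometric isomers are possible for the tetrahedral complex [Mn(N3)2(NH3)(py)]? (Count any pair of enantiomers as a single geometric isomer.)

1

All four vertices of a tetrahedron are equivalent and mutually adjacent, so cis/trans isomerism cannot arise.
Only one geometric arrangement is possible.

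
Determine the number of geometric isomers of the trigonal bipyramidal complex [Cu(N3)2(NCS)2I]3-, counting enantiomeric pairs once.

In a trigonal bipyramid the two axial positions differ from the three equatorial ones.
Placing the ligands in turn and identifying arrangements related by rotation or reflection leaves 5 distinct geometric isomers.

5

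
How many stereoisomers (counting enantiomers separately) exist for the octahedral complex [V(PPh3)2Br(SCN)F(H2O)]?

15

In an octahedral complex each vertex has one trans partner and four cis neighbours.
Exhaustive case analysis gives 9 geometric isomers.
Of these, 6 lack any improper symmetry element and so occur as enantiomeric pairs, giving 9 + 6 = 15 stereoisomers in total.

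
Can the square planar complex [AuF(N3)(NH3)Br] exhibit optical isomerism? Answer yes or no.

A square has two trans pairs of vertices; adjacent vertices are cis.
Systematic placement gives 3 geometric isomers: (Br/N3 trans, F/NH3 trans); (Br/NH3 trans, F/N3 trans); (Br/F trans, N3/NH3 trans).
Each arrangement has an internal mirror plane or centre of symmetry, so none is chiral.

no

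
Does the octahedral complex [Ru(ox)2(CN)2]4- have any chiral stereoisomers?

The six octahedral sites form three mutually perpendicular trans pairs.
Each ox is bidentate and must span two cis positions.
Working through the distinct placements yields 2 geometric isomers: CN trans; CN cis (chiral).
One of these lacks any improper symmetry element and so occurs as an enantiomeric pair, giving 2 + 1 = 3 stereoisomers in total.

yes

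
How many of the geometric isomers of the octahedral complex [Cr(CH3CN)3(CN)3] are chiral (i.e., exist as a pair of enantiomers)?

An octahedron has six vertices in three trans pairs; every non-trans pair is cis.
Working through the distinct placements yields 2 geometric isomers: CH3CN mer; CH3CN fac.
Each arrangement has an internal mirror plane or centre of symmetry, so none is chiral.

0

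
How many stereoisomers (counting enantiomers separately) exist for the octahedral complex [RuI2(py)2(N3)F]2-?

The six octahedral sites form three mutually perpendicular trans pairs.
Systematic placement gives 6 geometric isomers: I cis, py trans; I cis, py cis (3 arrangements, 2 chiral); I trans, py trans; I trans, py cis.
Of these, 2 lack any improper symmetry element and so occur as enantiomeric pairs, giving 6 + 2 = 8 stereoisomers in total.

8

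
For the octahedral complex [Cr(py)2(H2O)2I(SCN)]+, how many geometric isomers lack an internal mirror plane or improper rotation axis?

2

In an octahedral complex each vertex has one trans partner and four cis neighbours.
Working through the distinct placements yields 6 geometric isomers: py trans, H2O trans; py cis, H2O trans; py trans, H2O cis; py cis, H2O cis (3 arrangements, 2 chiral).
Of these, 2 lack any improper symmetry element and so occur as enantiomeric pairs, giving 6 + 2 = 8 stereoisomers in total.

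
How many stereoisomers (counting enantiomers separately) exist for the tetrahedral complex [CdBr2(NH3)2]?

1

All four vertices of a tetrahedron are equivalent and mutually adjacent, so cis/trans isomerism cannot arise.
Only one geometric arrangement is possible.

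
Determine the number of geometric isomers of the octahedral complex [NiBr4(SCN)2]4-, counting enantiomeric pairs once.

In an octahedral complex each vertex has one trans partner and four cis neighbours.
There are 2 geometric isomers: SCN trans; SCN cis.

2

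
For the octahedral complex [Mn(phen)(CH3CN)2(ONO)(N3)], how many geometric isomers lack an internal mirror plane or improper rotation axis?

2

An octahedron has six vertices in three trans pairs; every non-trans pair is cis.
Each phen is bidentate and must span two cis positions.
Working through the distinct placements yields 4 geometric isomers: CH3CN trans; CH3CN cis (3 arrangements, 2 chiral).
Of these, 2 lack any improper symmetry element and so occur as enantiomeric pairs, giving 4 + 2 = 6 stereoisomers in total.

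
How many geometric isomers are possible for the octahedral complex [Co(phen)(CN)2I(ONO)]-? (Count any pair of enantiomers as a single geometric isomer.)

4

Each phen is bidentate and must span two cis positions.
The distinct arrangements are (4 in all): CN trans; CN cis (3 arrangements, 2 chiral).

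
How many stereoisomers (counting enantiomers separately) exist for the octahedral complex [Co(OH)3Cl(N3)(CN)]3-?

An octahedron has six vertices in three trans pairs; every non-trans pair is cis.
Systematic placement gives 4 geometric isomers: OH mer (3 arrangements); OH fac (chiral).
One of these lacks any improper symmetry element and so occurs as an enantiomeric pair, giving 4 + 1 = 5 stereoisomers in total.

5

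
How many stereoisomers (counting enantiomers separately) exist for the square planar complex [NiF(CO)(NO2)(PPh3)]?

Systematic placement gives 3 geometric isomers: (CO/NO2 trans, F/PPh3 trans); (CO/PPh3 trans, F/NO2 trans); (CO/F trans, NO2/PPh3 trans).
Each arrangement has an internal mirror plane or centre of symmetry, so none is chiral.

3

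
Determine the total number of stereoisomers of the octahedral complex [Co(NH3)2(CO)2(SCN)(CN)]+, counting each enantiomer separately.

8

In an octahedral complex each vertex has one trans partner and four cis neighbours.
There are 6 geometric isomers: NH3 cis, CO cis (3 arrangements, 2 chiral); NH3 trans, CO cis; NH3 cis, CO trans; NH3 trans, CO trans.
Of these, 2 lack any improper symmetry element and so occur as enantiomeric pairs, giving 6 + 2 = 8 stereoisomers in total.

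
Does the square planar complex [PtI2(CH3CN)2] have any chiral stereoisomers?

In a square planar complex each vertex has one trans partner and two cis neighbours.
Working through the distinct placements yields 2 geometric isomers: I cis; I trans.
Each arrangement has an internal mirror plane or centre of symmetry, so none is chiral.

no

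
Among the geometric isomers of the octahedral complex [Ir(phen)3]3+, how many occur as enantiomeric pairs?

1

In an octahedral complex each vertex has one trans partner and four cis neighbours.
Each phen is bidentate and must span two cis positions.
Only one geometric arrangement is possible; it has no improper symmetry element, so it exists as a pair of enantiomers (2 stereoisomers).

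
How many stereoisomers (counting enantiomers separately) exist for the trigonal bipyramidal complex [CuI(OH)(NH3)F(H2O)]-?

Exhaustive case analysis gives 10 geometric isomers.
Of these, 10 lack any improper symmetry element and so occur as enantiomeric pairs, giving 10 + 10 = 20 stereoisomers in total.

20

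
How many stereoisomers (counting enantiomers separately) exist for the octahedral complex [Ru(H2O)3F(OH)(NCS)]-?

An octahedron has six vertices in three trans pairs; every non-trans pair is cis.
Systematic placement gives 4 geometric isomers: H2O mer (3 arrangements); H2O fac (chiral).
One of these lacks any improper symmetry element and so occurs as an enantiomeric pair, giving 4 + 1 = 5 stereoisomers in total.

5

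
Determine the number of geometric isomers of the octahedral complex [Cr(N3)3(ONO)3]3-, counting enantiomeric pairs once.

2

The six octahedral sites form three mutually perpendicular trans pairs.
There are 2 geometric isomers: N3 mer; N3 fac.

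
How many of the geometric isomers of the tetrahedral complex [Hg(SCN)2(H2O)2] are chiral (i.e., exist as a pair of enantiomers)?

All four vertices of a tetrahedron are equivalent and mutually adjacent, so cis/trans isomerism cannot arise.
Only one geometric arrangement is possible.

0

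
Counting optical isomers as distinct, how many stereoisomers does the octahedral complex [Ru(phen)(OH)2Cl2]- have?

Each phen is bidentate and must span two cis positions.
There are 3 geometric isomers: OH cis, Cl trans; OH cis, Cl cis (chiral); OH trans, Cl cis.
One of these lacks any improper symmetry element and so occurs as an enantiomeric pair, giving 3 + 1 = 4 stereoisomers in total.

4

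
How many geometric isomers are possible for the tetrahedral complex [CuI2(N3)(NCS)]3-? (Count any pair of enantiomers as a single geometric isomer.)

1

Only one geometric arrangement is possible.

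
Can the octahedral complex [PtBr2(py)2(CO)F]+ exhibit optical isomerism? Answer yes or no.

yes

In an octahedral complex each vertex has one trans partner and four cis neighbours.
There are 6 geometric isomers: Br trans, py trans; Br trans, py cis; Br cis, py trans; Br cis, py cis (3 arrangements, 2 chiral).
Of these, 2 lack any improper symmetry element and so occur as enantiomeric pairs, giving 6 + 2 = 8 stereoisomers in total.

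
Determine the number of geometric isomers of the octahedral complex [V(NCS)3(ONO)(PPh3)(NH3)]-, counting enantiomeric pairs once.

An octahedron has six vertices in three trans pairs; every non-trans pair is cis.
The distinct arrangements are (4 in all): NCS mer (3 arrangements); NCS fac (chiral).

4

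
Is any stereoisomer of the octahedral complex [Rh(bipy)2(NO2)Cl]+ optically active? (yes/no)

In an octahedral complex each vertex has one trans partner and four cis neighbours.
Each bipy is bidentate and must span two cis positions.
There are 2 geometric isomers: NO2 and Cl mutually trans; NO2 and Cl mutually cis (chiral).
One of these lacks any improper symmetry element and so occurs as an enantiomeric pair, giving 2 + 1 = 3 stereoisomers in total.

yes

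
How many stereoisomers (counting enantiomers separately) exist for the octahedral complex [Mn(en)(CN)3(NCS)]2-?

2

An octahedron has six vertices in three trans pairs; every non-trans pair is cis.
Each en is bidentate and must span two cis positions.
The distinct arrangements are (2 in all): CN mer; CN fac.
Each arrangement has an internal mirror plane or centre of symmetry, so none is chiral.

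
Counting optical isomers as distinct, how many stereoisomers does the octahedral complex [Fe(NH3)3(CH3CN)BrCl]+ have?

The six octahedral sites form three mutually perpendicular trans pairs.
The distinct arrangements are (4 in all): NH3 mer (3 arrangements); NH3 fac (chiral).
One of these lacks any improper symmetry element and so occurs as an enantiomeric pair, giving 4 + 1 = 5 stereoisomers in total.

5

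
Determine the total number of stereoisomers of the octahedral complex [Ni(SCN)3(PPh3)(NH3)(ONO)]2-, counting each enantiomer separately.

Systematic placement gives 4 geometric isomers: SCN mer (3 arrangements); SCN fac (chiral).
One of these lacks any improper symmetry element and so occurs as an enantiomeric pair, giving 4 + 1 = 5 stereoisomers in total.

5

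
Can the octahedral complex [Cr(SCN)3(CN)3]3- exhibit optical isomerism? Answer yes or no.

The six octahedral sites form three mutually perpendicular trans pairs.
There are 2 geometric isomers: SCN mer; SCN fac.
Each arrangement has an internal mirror plane or centre of symmetry, so none is chiral.

no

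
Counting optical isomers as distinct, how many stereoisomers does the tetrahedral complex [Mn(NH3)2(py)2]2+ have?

1

In a tetrahedral complex all four positions are equivalent and every pair of ligands is adjacent — there is no cis/trans distinction.
Only one geometric arrangement is possible.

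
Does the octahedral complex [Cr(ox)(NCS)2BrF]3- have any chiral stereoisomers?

The six octahedral sites form three mutually perpendicular trans pairs.
Each ox is bidentate and must span two cis positions.
Working through the distinct placements yields 4 geometric isomers: NCS cis (3 arrangements, 2 chiral); NCS trans.
Of these, 2 lack any improper symmetry element and so occur as enantiomeric pairs, giving 4 + 2 = 6 stereoisomers in total.

yes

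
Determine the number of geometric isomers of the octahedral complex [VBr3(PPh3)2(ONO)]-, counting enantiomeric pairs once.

The six octahedral sites form three mutually perpendicular trans pairs.
Systematic placement gives 3 geometric isomers: Br mer, PPh3 trans; Br mer, PPh3 cis; Br fac, PPh3 cis.

3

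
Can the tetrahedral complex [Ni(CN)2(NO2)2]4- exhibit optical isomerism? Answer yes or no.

no

In a tetrahedral complex all four positions are equivalent and every pair of ligands is adjacent — there is no cis/trans distinction.
Only one geometric arrangement is possible.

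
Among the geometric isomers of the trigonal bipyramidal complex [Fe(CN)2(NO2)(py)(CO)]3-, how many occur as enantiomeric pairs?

3

A trigonal bipyramid has two axial and three equatorial sites, which are chemically inequivalent.
Systematic enumeration (placing each ligand type in turn and discarding arrangements equivalent by rotation or reflection) gives 7 geometric isomers.
Of these, 3 lack any improper symmetry element and so occur as enantiomeric pairs, giving 7 + 3 = 10 stereoisomers in total.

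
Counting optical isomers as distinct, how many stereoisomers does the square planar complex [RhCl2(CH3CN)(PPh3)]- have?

2

In a square planar complex each vertex has one trans partner and two cis neighbours.
Working through the distinct placements yields 2 geometric isomers: Cl cis; Cl trans.
Each arrangement has an internal mirror plane or centre of symmetry, so none is chiral.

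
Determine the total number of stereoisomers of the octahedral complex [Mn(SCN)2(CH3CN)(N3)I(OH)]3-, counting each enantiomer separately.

15

In an octahedral complex each vertex has one trans partner and four cis neighbours.
Placing the ligands in turn and identifying arrangements related by rotation or reflection leaves 9 distinct geometric isomers.
Of these, 6 lack any improper symmetry element and so occur as enantiomeric pairs, giving 9 + 6 = 15 stereoisomers in total.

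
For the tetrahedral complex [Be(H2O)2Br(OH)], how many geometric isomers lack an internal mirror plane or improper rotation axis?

0

All four vertices of a tetrahedron are equivalent and mutually adjacent, so cis/trans isomerism cannot arise.
Only one geometric arrangement is possible.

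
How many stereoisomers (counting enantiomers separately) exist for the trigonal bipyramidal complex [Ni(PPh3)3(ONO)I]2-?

4

In a trigonal bipyramid the two axial positions differ from the three equatorial ones.
The distinct arrangements are (4 in all): ONO axial, I axial; ONO equatorial, I axial; ONO axial, I equatorial; ONO equatorial, I equatorial.
Each arrangement has an internal mirror plane or centre of symmetry, so none is chiral.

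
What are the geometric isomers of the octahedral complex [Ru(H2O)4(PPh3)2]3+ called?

Working through the distinct placements yields 2 geometric isomers: PPh3 trans; PPh3 cis.

cis and trans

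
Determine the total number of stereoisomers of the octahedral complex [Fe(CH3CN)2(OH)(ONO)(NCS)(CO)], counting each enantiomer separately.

Placing the ligands in turn and identifying arrangements related by rotation or reflection leaves 9 distinct geometric isomers.
Of these, 6 lack any improper symmetry element and so occur as enantiomeric pairs, giving 9 + 6 = 15 stereoisomers in total.

15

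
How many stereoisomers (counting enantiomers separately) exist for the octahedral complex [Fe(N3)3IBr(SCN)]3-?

The distinct arrangements are (4 in all): N3 mer (3 arrangements); N3 fac (chiral).
One of these lacks any improper symmetry element and so occurs as an enantiomeric pair, giving 4 + 1 = 5 stereoisomers in total.

5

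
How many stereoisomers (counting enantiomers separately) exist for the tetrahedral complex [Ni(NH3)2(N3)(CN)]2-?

1

In a tetrahedral complex all four positions are equivalent and every pair of ligands is adjacent — there is no cis/trans distinction.
Only one geometric arrangement is possible.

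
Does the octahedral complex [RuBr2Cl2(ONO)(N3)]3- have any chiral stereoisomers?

yes

The six octahedral sites form three mutually perpendicular trans pairs.
Systematic placement gives 6 geometric isomers: Br trans, Cl trans; Br trans, Cl cis; Br cis, Cl cis (3 arrangements, 2 chiral); Br cis, Cl trans.
Of these, 2 lack any improper symmetry element and so occur as enantiomeric pairs, giving 6 + 2 = 8 stereoisomers in total.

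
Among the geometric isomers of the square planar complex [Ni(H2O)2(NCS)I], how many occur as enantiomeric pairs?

There are 2 geometric isomers: H2O cis; H2O trans.
Each arrangement has an internal mirror plane or centre of symmetry, so none is chiral.

0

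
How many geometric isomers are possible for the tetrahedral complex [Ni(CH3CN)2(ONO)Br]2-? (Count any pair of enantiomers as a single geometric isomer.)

Only one geometric arrangement is possible.

1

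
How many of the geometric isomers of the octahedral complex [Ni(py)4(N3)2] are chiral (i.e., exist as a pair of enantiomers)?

In an octahedral complex each vertex has one trans partner and four cis neighbours.
Systematic placement gives 2 geometric isomers: N3 trans; N3 cis.
Each arrangement has an internal mirror plane or centre of symmetry, so none is chiral.

0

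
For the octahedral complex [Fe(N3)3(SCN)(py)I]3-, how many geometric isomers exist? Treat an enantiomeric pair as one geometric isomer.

An octahedron has six vertices in three trans pairs; every non-trans pair is cis.
The distinct arrangements are (4 in all): N3 mer (3 arrangements); N3 fac (chiral).

4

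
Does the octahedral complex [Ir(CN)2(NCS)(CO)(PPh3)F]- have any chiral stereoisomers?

yes

The six octahedral sites form three mutually perpendicular trans pairs.
Exhaustive case analysis gives 9 geometric isomers.
Of these, 6 lack any improper symmetry element and so occur as enantiomeric pairs, giving 9 + 6 = 15 stereoisomers in total.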